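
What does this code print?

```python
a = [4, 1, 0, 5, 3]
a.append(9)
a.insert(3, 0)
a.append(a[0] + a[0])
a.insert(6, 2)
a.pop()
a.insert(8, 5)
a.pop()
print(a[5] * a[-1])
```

27

append 9 → [4, 1, 0, 5, 3, 9]
insert 0 at 3 → [4, 1, 0, 0, 5, 3, 9]
append a[0]+a[0] = 4+4 = 8 → [4, 1, 0, 0, 5, 3, 9, 8]
insert 2 at 6 → [4, 1, 0, 0, 5, 3, 2, 9, 8]
pop() removes 8 → [4, 1, 0, 0, 5, 3, 2, 9]
insert 5 at 8 → [4, 1, 0, 0, 5, 3, 2, 9, 5]
pop() removes 5 → [4, 1, 0, 0, 5, 3, 2, 9]
a[5]*a[-1] = 3*9 = 27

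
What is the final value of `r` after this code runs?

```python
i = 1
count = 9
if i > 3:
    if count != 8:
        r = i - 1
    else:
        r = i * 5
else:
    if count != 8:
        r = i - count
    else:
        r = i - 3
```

-8

i=1, count=9
i > 3 is False; count != 8 is True
→ r = i - count = -8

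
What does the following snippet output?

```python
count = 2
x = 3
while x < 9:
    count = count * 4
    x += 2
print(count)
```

x=3: count = 2*4 = 8
x=5: count = 8*4 = 32
x=7: count = 32*4 = 128

128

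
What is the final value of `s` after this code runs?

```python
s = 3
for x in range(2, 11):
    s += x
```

x=2: s = 3+2 = 5
x=3: s = 5+3 = 8
x=4: s = 8+4 = 12
x=5: s = 12+5 = 17
x=6: s = 17+6 = 23
x=7: s = 23+7 = 30
x=8: s = 30+8 = 38
x=9: s = 38+9 = 47
x=10: s = 47+10 = 57

57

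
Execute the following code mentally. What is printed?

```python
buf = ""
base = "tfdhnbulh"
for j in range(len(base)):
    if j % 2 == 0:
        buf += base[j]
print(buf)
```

j=0: add 't' → 't'
j=1: skip
j=2: add 'd' → 'td'
j=3: skip
j=4: add 'n' → 'tdn'
j=5: skip
j=6: add 'u' → 'tdnu'
j=7: skip
j=8: add 'h' → 'tdnuh'

tdnuh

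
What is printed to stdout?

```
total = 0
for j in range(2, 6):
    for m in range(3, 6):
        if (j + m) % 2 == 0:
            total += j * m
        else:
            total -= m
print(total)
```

j=2,m=3: odd sum, total = 0-3 = -3
j=2,m=4: even sum, total = (-3)+8 = 5
j=2,m=5: odd sum, total = 5-5 = 0
j=3,m=3: even sum, total = 0+9 = 9
j=3,m=4: odd sum, total = 9-4 = 5
j=3,m=5: even sum, total = 5+15 = 20
j=4,m=3: odd sum, total = 20-3 = 17
j=4,m=4: even sum, total = 17+16 = 33
j=4,m=5: odd sum, total = 33-5 = 28
j=5,m=3: even sum, total = 28+15 = 43
j=5,m=4: odd sum, total = 43-4 = 39
j=5,m=5: even sum, total = 39+25 = 64

64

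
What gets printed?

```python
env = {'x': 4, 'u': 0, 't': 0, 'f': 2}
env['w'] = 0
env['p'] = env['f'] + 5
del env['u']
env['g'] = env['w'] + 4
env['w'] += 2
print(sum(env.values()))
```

env['w'] = 0 → {'x': 4, 'u': 0, 't': 0, 'f': 2, 'w': 0}
env['p'] = env['f']+5 = 7 → {'x': 4, 'u': 0, 't': 0, 'f': 2, 'w': 0, 'p': 7}
del 'u' → {'x': 4, 't': 0, 'f': 2, 'w': 0, 'p': 7}
env['g'] = env['w']+4 = 4 → {'x': 4, 't': 0, 'f': 2, 'w': 0, 'p': 7, 'g': 4}
env['w'] = 0+2 = 2 → {'x': 4, 't': 0, 'f': 2, 'w': 2, 'p': 7, 'g': 4}
sum of values = 19

19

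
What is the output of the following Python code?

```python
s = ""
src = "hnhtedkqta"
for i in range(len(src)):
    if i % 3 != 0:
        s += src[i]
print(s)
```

i=0: skip
i=1: add 'n' → 'n'
i=2: add 'h' → 'nh'
i=3: skip
i=4: add 'e' → 'nhe'
i=5: add 'd' → 'nhed'
i=6: skip
i=7: add 'q' → 'nhedq'
i=8: add 't' → 'nhedqt'
i=9: skip

nhedqt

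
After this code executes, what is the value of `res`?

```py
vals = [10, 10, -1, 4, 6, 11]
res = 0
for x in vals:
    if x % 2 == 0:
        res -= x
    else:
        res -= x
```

-40

x=10: even, res = 0-10 = -10
x=10: even, res = (-10)-10 = -20
x=-1: not even, res = (-20)-(-1) = -19
x=4: even, res = (-19)-4 = -23
x=6: even, res = (-23)-6 = -29
x=11: not even, res = (-29)-11 = -40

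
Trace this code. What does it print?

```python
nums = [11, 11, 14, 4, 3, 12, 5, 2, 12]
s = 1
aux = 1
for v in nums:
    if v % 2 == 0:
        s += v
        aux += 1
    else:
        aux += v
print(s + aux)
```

81

v=11: not even; aux=12
v=11: not even; aux=23
v=14: even, s = 1+14 = 15; aux=24
v=4: even, s = 15+4 = 19; aux=25
v=3: not even; aux=28
v=12: even, s = 19+12 = 31; aux=29
v=5: not even; aux=34
v=2: even, s = 31+2 = 33; aux=35
v=12: even, s = 33+12 = 45; aux=36
s+aux = 45+36 = 81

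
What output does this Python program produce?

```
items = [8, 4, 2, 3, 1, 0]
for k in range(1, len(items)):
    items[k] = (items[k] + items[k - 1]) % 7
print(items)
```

k=1: items[1] = (4+8)%7 = 5 → [8, 5, 2, 3, 1, 0]
k=2: items[2] = (2+5)%7 = 0 → [8, 5, 0, 3, 1, 0]
k=3: items[3] = (3+0)%7 = 3 → [8, 5, 0, 3, 1, 0]
k=4: items[4] = (1+3)%7 = 4 → [8, 5, 0, 3, 4, 0]
k=5: items[5] = (0+4)%7 = 4 → [8, 5, 0, 3, 4, 4]

[8, 5, 0, 3, 4, 4]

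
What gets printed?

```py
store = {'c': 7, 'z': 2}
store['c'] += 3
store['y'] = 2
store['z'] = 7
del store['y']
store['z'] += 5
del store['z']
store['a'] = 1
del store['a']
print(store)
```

store['c'] = 7+3 = 10 → {'c': 10, 'z': 2}
store['y'] = 2 → {'c': 10, 'z': 2, 'y': 2}
store['z'] = 7 → {'c': 10, 'z': 7, 'y': 2}
del 'y' → {'c': 10, 'z': 7}
store['z'] = 7+5 = 12 → {'c': 10, 'z': 12}
del 'z' → {'c': 10}
store['a'] = 1 → {'c': 10, 'a': 1}
del 'a' → {'c': 10}

{'c': 10}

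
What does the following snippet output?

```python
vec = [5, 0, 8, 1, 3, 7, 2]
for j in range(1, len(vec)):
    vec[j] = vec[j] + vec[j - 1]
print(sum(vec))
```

104

j=1: vec[1] = 0+5 = 5 → [5, 5, 8, 1, 3, 7, 2]
j=2: vec[2] = 8+5 = 13 → [5, 5, 13, 1, 3, 7, 2]
j=3: vec[3] = 1+13 = 14 → [5, 5, 13, 14, 3, 7, 2]
j=4: vec[4] = 3+14 = 17 → [5, 5, 13, 14, 17, 7, 2]
j=5: vec[5] = 7+17 = 24 → [5, 5, 13, 14, 17, 24, 2]
j=6: vec[6] = 2+24 = 26 → [5, 5, 13, 14, 17, 24, 26]
sum = 104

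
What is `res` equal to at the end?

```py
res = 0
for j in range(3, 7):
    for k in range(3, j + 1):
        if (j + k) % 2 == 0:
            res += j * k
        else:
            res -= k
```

110

j=3,k=3: even sum, res = 0+9 = 9
j=4,k=3: odd sum, res = 9-3 = 6
j=4,k=4: even sum, res = 6+16 = 22
j=5,k=3: even sum, res = 22+15 = 37
j=5,k=4: odd sum, res = 37-4 = 33
j=5,k=5: even sum, res = 33+25 = 58
j=6,k=3: odd sum, res = 58-3 = 55
j=6,k=4: even sum, res = 55+24 = 79
j=6,k=5: odd sum, res = 79-5 = 74
j=6,k=6: even sum, res = 74+36 = 110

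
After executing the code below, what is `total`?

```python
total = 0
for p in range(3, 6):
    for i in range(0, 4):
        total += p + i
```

p=3,i=0: total = 0+3 = 3
p=3,i=1: total = 3+4 = 7
p=3,i=2: total = 7+5 = 12
p=3,i=3: total = 12+6 = 18
p=4,i=0: total = 18+4 = 22
p=4,i=1: total = 22+5 = 27
p=4,i=2: total = 27+6 = 33
p=4,i=3: total = 33+7 = 40
p=5,i=0: total = 40+5 = 45
p=5,i=1: total = 45+6 = 51
p=5,i=2: total = 51+7 = 58
p=5,i=3: total = 58+8 = 66

66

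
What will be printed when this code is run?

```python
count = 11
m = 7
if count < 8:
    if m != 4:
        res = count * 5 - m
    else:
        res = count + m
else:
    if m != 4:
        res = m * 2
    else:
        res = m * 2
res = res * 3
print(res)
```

count=11, m=7
count < 8 is False; m != 4 is True
→ res = m * 2 = 14
res = 14*3 = 42

42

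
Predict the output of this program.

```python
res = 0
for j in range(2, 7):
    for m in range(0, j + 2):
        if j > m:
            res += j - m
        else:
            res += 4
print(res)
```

j=2,m=0: 2>0, res = 0+2 = 2
j=2,m=1: 2>1, res = 2+1 = 3
j=2,m=2: not 2>2, res = 3+4 = 7
j=2,m=3: not 2>3, res = 7+4 = 11
j=3,m=0: 3>0, res = 11+3 = 14
j=3,m=1: 3>1, res = 14+2 = 16
j=3,m=2: 3>2, res = 16+1 = 17
j=3,m=3: not 3>3, res = 17+4 = 21
j=3,m=4: not 3>4, res = 21+4 = 25
j=4,m=0: 4>0, res = 25+4 = 29
j=4,m=1: 4>1, res = 29+3 = 32
j=4,m=2: 4>2, res = 32+2 = 34
j=4,m=3: 4>3, res = 34+1 = 35
j=4,m=4: not 4>4, res = 35+4 = 39
j=4,m=5: not 4>5, res = 39+4 = 43
j=5,m=0: 5>0, res = 43+5 = 48
j=5,m=1: 5>1, res = 48+4 = 52
j=5,m=2: 5>2, res = 52+3 = 55
j=5,m=3: 5>3, res = 55+2 = 57
j=5,m=4: 5>4, res = 57+1 = 58
j=5,m=5: not 5>5, res = 58+4 = 62
j=5,m=6: not 5>6, res = 62+4 = 66
j=6,m=0: 6>0, res = 66+6 = 72
j=6,m=1: 6>1, res = 72+5 = 77
j=6,m=2: 6>2, res = 77+4 = 81
j=6,m=3: 6>3, res = 81+3 = 84
j=6,m=4: 6>4, res = 84+2 = 86
j=6,m=5: 6>5, res = 86+1 = 87
j=6,m=6: not 6>6, res = 87+4 = 91
j=6,m=7: not 6>7, res = 91+4 = 95

95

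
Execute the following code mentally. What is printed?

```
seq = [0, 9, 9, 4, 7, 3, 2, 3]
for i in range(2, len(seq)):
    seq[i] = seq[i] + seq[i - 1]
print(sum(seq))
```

181

i=2: seq[2] = 9+9 = 18 → [0, 9, 18, 4, 7, 3, 2, 3]
i=3: seq[3] = 4+18 = 22 → [0, 9, 18, 22, 7, 3, 2, 3]
i=4: seq[4] = 7+22 = 29 → [0, 9, 18, 22, 29, 3, 2, 3]
i=5: seq[5] = 3+29 = 32 → [0, 9, 18, 22, 29, 32, 2, 3]
i=6: seq[6] = 2+32 = 34 → [0, 9, 18, 22, 29, 32, 34, 3]
i=7: seq[7] = 3+34 = 37 → [0, 9, 18, 22, 29, 32, 34, 37]
sum = 181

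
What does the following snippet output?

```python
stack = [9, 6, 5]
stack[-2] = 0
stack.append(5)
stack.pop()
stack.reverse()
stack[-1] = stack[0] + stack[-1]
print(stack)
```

stack[-2] = 0 → [9, 0, 5]
append 5 → [9, 0, 5, 5]
pop() removes 5 → [9, 0, 5]
reverse → [5, 0, 9]
stack[-1] = stack[0]+stack[-1] = 5+9 = 14 → [5, 0, 14]

[5, 0, 14]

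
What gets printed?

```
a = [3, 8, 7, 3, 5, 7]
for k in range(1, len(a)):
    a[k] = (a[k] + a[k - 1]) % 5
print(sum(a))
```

12

k=1: a[1] = (8+3)%5 = 1 → [3, 1, 7, 3, 5, 7]
k=2: a[2] = (7+1)%5 = 3 → [3, 1, 3, 3, 5, 7]
k=3: a[3] = (3+3)%5 = 1 → [3, 1, 3, 1, 5, 7]
k=4: a[4] = (5+1)%5 = 1 → [3, 1, 3, 1, 1, 7]
k=5: a[5] = (7+1)%5 = 3 → [3, 1, 3, 1, 1, 3]
sum = 12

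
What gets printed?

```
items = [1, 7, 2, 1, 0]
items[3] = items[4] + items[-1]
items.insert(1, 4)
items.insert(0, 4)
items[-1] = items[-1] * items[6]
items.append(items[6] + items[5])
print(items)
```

items[3] = items[4]+items[-1] = 0+0 = 0 → [1, 7, 2, 0, 0]
insert 4 at 1 → [1, 4, 7, 2, 0, 0]
insert 4 at 0 → [4, 1, 4, 7, 2, 0, 0]
items[-1] = items[-1]*items[6] = 0*0 = 0 → [4, 1, 4, 7, 2, 0, 0]
append items[6]+items[5] = 0+0 = 0 → [4, 1, 4, 7, 2, 0, 0, 0]

[4, 1, 4, 7, 2, 0, 0, 0]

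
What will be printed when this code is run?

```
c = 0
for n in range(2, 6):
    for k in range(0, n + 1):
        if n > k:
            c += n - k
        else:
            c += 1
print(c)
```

n=2,k=0: 2>0, c = 0+2 = 2
n=2,k=1: 2>1, c = 2+1 = 3
n=2,k=2: not 2>2, c = 3+1 = 4
n=3,k=0: 3>0, c = 4+3 = 7
n=3,k=1: 3>1, c = 7+2 = 9
n=3,k=2: 3>2, c = 9+1 = 10
n=3,k=3: not 3>3, c = 10+1 = 11
n=4,k=0: 4>0, c = 11+4 = 15
n=4,k=1: 4>1, c = 15+3 = 18
n=4,k=2: 4>2, c = 18+2 = 20
n=4,k=3: 4>3, c = 20+1 = 21
n=4,k=4: not 4>4, c = 21+1 = 22
n=5,k=0: 5>0, c = 22+5 = 27
n=5,k=1: 5>1, c = 27+4 = 31
n=5,k=2: 5>2, c = 31+3 = 34
n=5,k=3: 5>3, c = 34+2 = 36
n=5,k=4: 5>4, c = 36+1 = 37
n=5,k=5: not 5>5, c = 37+1 = 38

38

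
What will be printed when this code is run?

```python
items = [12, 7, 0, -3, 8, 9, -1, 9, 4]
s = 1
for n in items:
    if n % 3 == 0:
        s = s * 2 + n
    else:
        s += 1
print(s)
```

262

n=12: %3==0, s = 1*2+12 = 14
n=7: not %3==0, s = 14+1 = 15
n=0: %3==0, s = 15*2+0 = 30
n=-3: %3==0, s = 30*2+(-3) = 57
n=8: not %3==0, s = 57+1 = 58
n=9: %3==0, s = 58*2+9 = 125
n=-1: not %3==0, s = 125+1 = 126
n=9: %3==0, s = 126*2+9 = 261
n=4: not %3==0, s = 261+1 = 262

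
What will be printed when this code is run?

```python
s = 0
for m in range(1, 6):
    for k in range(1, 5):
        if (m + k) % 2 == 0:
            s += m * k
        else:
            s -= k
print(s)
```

46

m=1,k=1: even sum, s = 0+1 = 1
m=1,k=2: odd sum, s = 1-2 = -1
m=1,k=3: even sum, s = (-1)+3 = 2
m=1,k=4: odd sum, s = 2-4 = -2
m=2,k=1: odd sum, s = (-2)-1 = -3
m=2,k=2: even sum, s = (-3)+4 = 1
m=2,k=3: odd sum, s = 1-3 = -2
m=2,k=4: even sum, s = (-2)+8 = 6
m=3,k=1: even sum, s = 6+3 = 9
m=3,k=2: odd sum, s = 9-2 = 7
m=3,k=3: even sum, s = 7+9 = 16
m=3,k=4: odd sum, s = 16-4 = 12
m=4,k=1: odd sum, s = 12-1 = 11
m=4,k=2: even sum, s = 11+8 = 19
m=4,k=3: odd sum, s = 19-3 = 16
m=4,k=4: even sum, s = 16+16 = 32
m=5,k=1: even sum, s = 32+5 = 37
m=5,k=2: odd sum, s = 37-2 = 35
m=5,k=3: even sum, s = 35+15 = 50
m=5,k=4: odd sum, s = 50-4 = 46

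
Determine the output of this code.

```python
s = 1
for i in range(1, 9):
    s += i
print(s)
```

37

i=1: s = 1+1 = 2
i=2: s = 2+2 = 4
i=3: s = 4+3 = 7
i=4: s = 7+4 = 11
i=5: s = 11+5 = 16
i=6: s = 16+6 = 22
i=7: s = 22+7 = 29
i=8: s = 29+8 = 37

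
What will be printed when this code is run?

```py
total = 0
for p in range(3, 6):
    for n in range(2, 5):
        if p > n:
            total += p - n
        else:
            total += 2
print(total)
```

p=3,n=2: 3>2, total = 0+1 = 1
p=3,n=3: not 3>3, total = 1+2 = 3
p=3,n=4: not 3>4, total = 3+2 = 5
p=4,n=2: 4>2, total = 5+2 = 7
p=4,n=3: 4>3, total = 7+1 = 8
p=4,n=4: not 4>4, total = 8+2 = 10
p=5,n=2: 5>2, total = 10+3 = 13
p=5,n=3: 5>3, total = 13+2 = 15
p=5,n=4: 5>4, total = 15+1 = 16

16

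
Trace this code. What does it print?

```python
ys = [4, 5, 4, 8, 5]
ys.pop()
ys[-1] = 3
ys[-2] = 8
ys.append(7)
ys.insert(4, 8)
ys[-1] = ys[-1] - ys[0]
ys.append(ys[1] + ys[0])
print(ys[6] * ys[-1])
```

81

pop() removes 5 → [4, 5, 4, 8]
ys[-1] = 3 → [4, 5, 4, 3]
ys[-2] = 8 → [4, 5, 8, 3]
append 7 → [4, 5, 8, 3, 7]
insert 8 at 4 → [4, 5, 8, 3, 8, 7]
ys[-1] = ys[-1]-ys[0] = 7-4 = 3 → [4, 5, 8, 3, 8, 3]
append ys[1]+ys[0] = 5+4 = 9 → [4, 5, 8, 3, 8, 3, 9]
ys[6]*ys[-1] = 9*9 = 81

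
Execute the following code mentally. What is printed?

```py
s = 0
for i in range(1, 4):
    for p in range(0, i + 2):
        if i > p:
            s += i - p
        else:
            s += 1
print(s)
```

16

i=1,p=0: 1>0, s = 0+1 = 1
i=1,p=1: not 1>1, s = 1+1 = 2
i=1,p=2: not 1>2, s = 2+1 = 3
i=2,p=0: 2>0, s = 3+2 = 5
i=2,p=1: 2>1, s = 5+1 = 6
i=2,p=2: not 2>2, s = 6+1 = 7
i=2,p=3: not 2>3, s = 7+1 = 8
i=3,p=0: 3>0, s = 8+3 = 11
i=3,p=1: 3>1, s = 11+2 = 13
i=3,p=2: 3>2, s = 13+1 = 14
i=3,p=3: not 3>3, s = 14+1 = 15
i=3,p=4: not 3>4, s = 15+1 = 16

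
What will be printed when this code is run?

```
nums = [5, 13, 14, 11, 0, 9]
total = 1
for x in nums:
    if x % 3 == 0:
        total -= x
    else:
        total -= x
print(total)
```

x=5: not %3==0, total = 1-5 = -4
x=13: not %3==0, total = (-4)-13 = -17
x=14: not %3==0, total = (-17)-14 = -31
x=11: not %3==0, total = (-31)-11 = -42
x=0: %3==0, total = (-42)-0 = -42
x=9: %3==0, total = (-42)-9 = -51

-51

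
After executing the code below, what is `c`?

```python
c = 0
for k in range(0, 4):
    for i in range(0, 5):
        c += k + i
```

k=0,i=0: c = 0+0 = 0
k=0,i=1: c = 0+1 = 1
k=0,i=2: c = 1+2 = 3
k=0,i=3: c = 3+3 = 6
k=0,i=4: c = 6+4 = 10
k=1,i=0: c = 10+1 = 11
k=1,i=1: c = 11+2 = 13
k=1,i=2: c = 13+3 = 16
k=1,i=3: c = 16+4 = 20
k=1,i=4: c = 20+5 = 25
k=2,i=0: c = 25+2 = 27
k=2,i=1: c = 27+3 = 30
k=2,i=2: c = 30+4 = 34
k=2,i=3: c = 34+5 = 39
k=2,i=4: c = 39+6 = 45
k=3,i=0: c = 45+3 = 48
k=3,i=1: c = 48+4 = 52
k=3,i=2: c = 52+5 = 57
k=3,i=3: c = 57+6 = 63
k=3,i=4: c = 63+7 = 70

70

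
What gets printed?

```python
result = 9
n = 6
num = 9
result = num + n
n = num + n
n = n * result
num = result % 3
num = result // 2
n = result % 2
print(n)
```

result = 9+6 = 15
n = 9+6 = 15
n = 15*15 = 225
num = 15%3 = 0
num = 15//2 = 7
n = 15%2 = 1

1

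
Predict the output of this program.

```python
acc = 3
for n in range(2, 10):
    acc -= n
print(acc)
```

-41

n=2: acc = 3-2 = 1
n=3: acc = 1-3 = -2
n=4: acc = (-2)-4 = -6
n=5: acc = (-6)-5 = -11
n=6: acc = (-11)-6 = -17
n=7: acc = (-17)-7 = -24
n=8: acc = (-24)-8 = -32
n=9: acc = (-32)-9 = -41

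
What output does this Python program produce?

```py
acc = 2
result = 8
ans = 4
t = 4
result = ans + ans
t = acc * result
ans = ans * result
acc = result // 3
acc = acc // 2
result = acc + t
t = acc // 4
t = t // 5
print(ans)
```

32

result = 4+4 = 8
t = 2*8 = 16
ans = 4*8 = 32
acc = 8//3 = 2
acc = 2//2 = 1
result = 1+16 = 17
t = 1//4 = 0
t = 0//5 = 0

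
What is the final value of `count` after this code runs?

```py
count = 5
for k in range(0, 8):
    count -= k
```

k=0: count = 5-0 = 5
k=1: count = 5-1 = 4
k=2: count = 4-2 = 2
k=3: count = 2-3 = -1
k=4: count = (-1)-4 = -5
k=5: count = (-5)-5 = -10
k=6: count = (-10)-6 = -16
k=7: count = (-16)-7 = -23

-23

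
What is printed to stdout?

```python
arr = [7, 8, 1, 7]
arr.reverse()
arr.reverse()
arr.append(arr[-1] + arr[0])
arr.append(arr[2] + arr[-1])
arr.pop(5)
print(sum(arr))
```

reverse → [7, 1, 8, 7]
reverse → [7, 8, 1, 7]
append arr[-1]+arr[0] = 7+7 = 14 → [7, 8, 1, 7, 14]
append arr[2]+arr[-1] = 1+14 = 15 → [7, 8, 1, 7, 14, 15]
pop(5) removes 15 → [7, 8, 1, 7, 14]
sum = 37

37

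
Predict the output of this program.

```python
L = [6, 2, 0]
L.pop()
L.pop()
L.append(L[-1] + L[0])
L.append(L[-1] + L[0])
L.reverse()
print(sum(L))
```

36

pop() removes 0 → [6, 2]
pop() removes 2 → [6]
append L[-1]+L[0] = 6+6 = 12 → [6, 12]
append L[-1]+L[0] = 12+6 = 18 → [6, 12, 18]
reverse → [18, 12, 6]
sum = 36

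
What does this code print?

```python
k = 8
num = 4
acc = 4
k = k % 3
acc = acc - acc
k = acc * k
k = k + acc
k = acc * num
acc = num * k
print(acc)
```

k = 8%3 = 2
acc = 4-4 = 0
k = 0*2 = 0
k = 0+0 = 0
k = 0*4 = 0
acc = 4*0 = 0

0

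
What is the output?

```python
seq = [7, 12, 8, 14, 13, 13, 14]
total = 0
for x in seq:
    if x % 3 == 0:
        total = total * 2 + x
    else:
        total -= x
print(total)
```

x=7: not %3==0, total = 0-7 = -7
x=12: %3==0, total = (-7)*2+12 = -2
x=8: not %3==0, total = (-2)-8 = -10
x=14: not %3==0, total = (-10)-14 = -24
x=13: not %3==0, total = (-24)-13 = -37
x=13: not %3==0, total = (-37)-13 = -50
x=14: not %3==0, total = (-50)-14 = -64

-64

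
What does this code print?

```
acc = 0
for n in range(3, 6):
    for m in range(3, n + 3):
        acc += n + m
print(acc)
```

n=3,m=3: acc = 0+6 = 6
n=3,m=4: acc = 6+7 = 13
n=3,m=5: acc = 13+8 = 21
n=4,m=3: acc = 21+7 = 28
n=4,m=4: acc = 28+8 = 36
n=4,m=5: acc = 36+9 = 45
n=4,m=6: acc = 45+10 = 55
n=5,m=3: acc = 55+8 = 63
n=5,m=4: acc = 63+9 = 72
n=5,m=5: acc = 72+10 = 82
n=5,m=6: acc = 82+11 = 93
n=5,m=7: acc = 93+12 = 105

105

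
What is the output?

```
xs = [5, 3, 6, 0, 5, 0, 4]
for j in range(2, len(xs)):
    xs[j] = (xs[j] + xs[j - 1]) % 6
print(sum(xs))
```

j=2: xs[2] = (6+3)%6 = 3 → [5, 3, 3, 0, 5, 0, 4]
j=3: xs[3] = (0+3)%6 = 3 → [5, 3, 3, 3, 5, 0, 4]
j=4: xs[4] = (5+3)%6 = 2 → [5, 3, 3, 3, 2, 0, 4]
j=5: xs[5] = (0+2)%6 = 2 → [5, 3, 3, 3, 2, 2, 4]
j=6: xs[6] = (4+2)%6 = 0 → [5, 3, 3, 3, 2, 2, 0]
sum = 18

18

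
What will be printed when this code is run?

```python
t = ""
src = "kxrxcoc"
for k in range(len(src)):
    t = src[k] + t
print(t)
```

k=0: prepend 'k' → 'k'
k=1: prepend 'x' → 'xk'
k=2: prepend 'r' → 'rxk'
k=3: prepend 'x' → 'xrxk'
k=4: prepend 'c' → 'cxrxk'
k=5: prepend 'o' → 'ocxrxk'
k=6: prepend 'c' → 'cocxrxk'

cocxrxk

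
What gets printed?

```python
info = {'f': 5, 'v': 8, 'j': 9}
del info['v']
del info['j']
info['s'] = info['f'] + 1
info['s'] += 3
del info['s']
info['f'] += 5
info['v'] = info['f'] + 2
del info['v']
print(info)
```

del 'v' → {'f': 5, 'j': 9}
del 'j' → {'f': 5}
info['s'] = info['f']+1 = 6 → {'f': 5, 's': 6}
info['s'] = 6+3 = 9 → {'f': 5, 's': 9}
del 's' → {'f': 5}
info['f'] = 5+5 = 10 → {'f': 10}
info['v'] = info['f']+2 = 12 → {'f': 10, 'v': 12}
del 'v' → {'f': 10}

{'f': 10}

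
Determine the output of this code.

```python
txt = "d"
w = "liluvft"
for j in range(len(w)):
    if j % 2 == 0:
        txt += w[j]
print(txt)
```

j=0: add 'l' → 'dl'
j=1: skip
j=2: add 'l' → 'dll'
j=3: skip
j=4: add 'v' → 'dllv'
j=5: skip
j=6: add 't' → 'dllvt'

dllvt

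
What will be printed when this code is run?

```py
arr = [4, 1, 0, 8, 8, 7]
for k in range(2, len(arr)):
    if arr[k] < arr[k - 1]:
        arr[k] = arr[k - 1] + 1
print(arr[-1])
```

k=2: 0<1, arr[2] = 1+1 = 2 → [4, 1, 2, 8, 8, 7]
k=3: 8>=2, unchanged → [4, 1, 2, 8, 8, 7]
k=4: 8>=8, unchanged → [4, 1, 2, 8, 8, 7]
k=5: 7<8, arr[5] = 8+1 = 9 → [4, 1, 2, 8, 8, 9]

9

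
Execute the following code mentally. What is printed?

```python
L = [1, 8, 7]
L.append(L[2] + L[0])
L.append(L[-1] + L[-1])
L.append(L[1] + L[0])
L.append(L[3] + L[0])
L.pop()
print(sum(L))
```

49

append L[2]+L[0] = 7+1 = 8 → [1, 8, 7, 8]
append L[-1]+L[-1] = 8+8 = 16 → [1, 8, 7, 8, 16]
append L[1]+L[0] = 8+1 = 9 → [1, 8, 7, 8, 16, 9]
append L[3]+L[0] = 8+1 = 9 → [1, 8, 7, 8, 16, 9, 9]
pop() removes 9 → [1, 8, 7, 8, 16, 9]
sum = 49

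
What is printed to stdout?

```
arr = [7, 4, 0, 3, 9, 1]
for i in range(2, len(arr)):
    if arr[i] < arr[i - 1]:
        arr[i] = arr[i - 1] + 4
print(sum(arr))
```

67

i=2: 0<4, arr[2] = 4+4 = 8 → [7, 4, 8, 3, 9, 1]
i=3: 3<8, arr[3] = 8+4 = 12 → [7, 4, 8, 12, 9, 1]
i=4: 9<12, arr[4] = 12+4 = 16 → [7, 4, 8, 12, 16, 1]
i=5: 1<16, arr[5] = 16+4 = 20 → [7, 4, 8, 12, 16, 20]
sum = 67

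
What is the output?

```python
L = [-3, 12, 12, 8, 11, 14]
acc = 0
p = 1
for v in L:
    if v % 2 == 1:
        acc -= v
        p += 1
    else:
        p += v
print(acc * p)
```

v=-3: odd, acc = 0-(-3) = 3; p=2
v=12: not odd; p=14
v=12: not odd; p=26
v=8: not odd; p=34
v=11: odd, acc = 3-11 = -8; p=35
v=14: not odd; p=49
acc*p = (-8)*49 = -392

-392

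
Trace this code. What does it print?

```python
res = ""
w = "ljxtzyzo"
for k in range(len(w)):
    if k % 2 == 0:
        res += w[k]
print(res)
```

lxzz

k=0: add 'l' → 'l'
k=1: skip
k=2: add 'x' → 'lx'
k=3: skip
k=4: add 'z' → 'lxz'
k=5: skip
k=6: add 'z' → 'lxzz'
k=7: skip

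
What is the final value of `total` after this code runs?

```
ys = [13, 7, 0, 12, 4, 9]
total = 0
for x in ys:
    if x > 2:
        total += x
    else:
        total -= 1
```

x=13: >2, total = 0+13 = 13
x=7: >2, total = 13+7 = 20
x=0: not >2, total = 20-1 = 19
x=12: >2, total = 19+12 = 31
x=4: >2, total = 31+4 = 35
x=9: >2, total = 35+9 = 44

44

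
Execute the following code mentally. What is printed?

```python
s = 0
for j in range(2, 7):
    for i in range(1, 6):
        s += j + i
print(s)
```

j=2,i=1: s = 0+3 = 3
j=2,i=2: s = 3+4 = 7
j=2,i=3: s = 7+5 = 12
j=2,i=4: s = 12+6 = 18
j=2,i=5: s = 18+7 = 25
j=3,i=1: s = 25+4 = 29
j=3,i=2: s = 29+5 = 34
j=3,i=3: s = 34+6 = 40
j=3,i=4: s = 40+7 = 47
j=3,i=5: s = 47+8 = 55
j=4,i=1: s = 55+5 = 60
j=4,i=2: s = 60+6 = 66
j=4,i=3: s = 66+7 = 73
j=4,i=4: s = 73+8 = 81
j=4,i=5: s = 81+9 = 90
j=5,i=1: s = 90+6 = 96
j=5,i=2: s = 96+7 = 103
j=5,i=3: s = 103+8 = 111
j=5,i=4: s = 111+9 = 120
j=5,i=5: s = 120+10 = 130
j=6,i=1: s = 130+7 = 137
j=6,i=2: s = 137+8 = 145
j=6,i=3: s = 145+9 = 154
j=6,i=4: s = 154+10 = 164
j=6,i=5: s = 164+11 = 175

175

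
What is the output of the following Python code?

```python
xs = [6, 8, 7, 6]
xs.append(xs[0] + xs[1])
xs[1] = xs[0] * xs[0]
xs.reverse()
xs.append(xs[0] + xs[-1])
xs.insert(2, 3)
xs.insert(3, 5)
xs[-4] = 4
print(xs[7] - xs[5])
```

append xs[0]+xs[1] = 6+8 = 14 → [6, 8, 7, 6, 14]
xs[1] = xs[0]*xs[0] = 6*6 = 36 → [6, 36, 7, 6, 14]
reverse → [14, 6, 7, 36, 6]
append xs[0]+xs[-1] = 14+6 = 20 → [14, 6, 7, 36, 6, 20]
insert 3 at 2 → [14, 6, 3, 7, 36, 6, 20]
insert 5 at 3 → [14, 6, 3, 5, 7, 36, 6, 20]
xs[-4] = 4 → [14, 6, 3, 5, 4, 36, 6, 20]
xs[7]-xs[5] = 20-36 = -16

-16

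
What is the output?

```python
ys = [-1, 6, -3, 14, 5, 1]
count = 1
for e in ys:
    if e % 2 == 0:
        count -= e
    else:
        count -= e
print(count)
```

e=-1: not even, count = 1-(-1) = 2
e=6: even, count = 2-6 = -4
e=-3: not even, count = (-4)-(-3) = -1
e=14: even, count = (-1)-14 = -15
e=5: not even, count = (-15)-5 = -20
e=1: not even, count = (-20)-1 = -21

-21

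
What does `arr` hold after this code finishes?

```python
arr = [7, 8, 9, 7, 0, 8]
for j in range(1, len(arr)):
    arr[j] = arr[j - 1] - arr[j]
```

[7, -1, -10, -17, -17, -25]

j=1: arr[1] = 7-8 = -1 → [7, -1, 9, 7, 0, 8]
j=2: arr[2] = (-1)-9 = -10 → [7, -1, -10, 7, 0, 8]
j=3: arr[3] = (-10)-7 = -17 → [7, -1, -10, -17, 0, 8]
j=4: arr[4] = (-17)-0 = -17 → [7, -1, -10, -17, -17, 8]
j=5: arr[5] = (-17)-8 = -25 → [7, -1, -10, -17, -17, -25]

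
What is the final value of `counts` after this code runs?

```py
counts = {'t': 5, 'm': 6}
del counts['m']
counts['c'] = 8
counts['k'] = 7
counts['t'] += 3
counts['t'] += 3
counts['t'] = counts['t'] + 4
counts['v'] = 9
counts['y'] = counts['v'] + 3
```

del 'm' → {'t': 5}
counts['c'] = 8 → {'t': 5, 'c': 8}
counts['k'] = 7 → {'t': 5, 'c': 8, 'k': 7}
counts['t'] = 5+3 = 8 → {'t': 8, 'c': 8, 'k': 7}
counts['t'] = 8+3 = 11 → {'t': 11, 'c': 8, 'k': 7}
counts['t'] = counts['t']+4 = 15 → {'t': 15, 'c': 8, 'k': 7}
counts['v'] = 9 → {'t': 15, 'c': 8, 'k': 7, 'v': 9}
counts['y'] = counts['v']+3 = 12 → {'t': 15, 'c': 8, 'k': 7, 'v': 9, 'y': 12}

{'t': 15, 'c': 8, 'k': 7, 'v': 9, 'y': 12}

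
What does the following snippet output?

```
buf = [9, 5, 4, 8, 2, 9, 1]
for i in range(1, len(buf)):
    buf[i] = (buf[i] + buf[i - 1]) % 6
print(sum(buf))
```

20

i=1: buf[1] = (5+9)%6 = 2 → [9, 2, 4, 8, 2, 9, 1]
i=2: buf[2] = (4+2)%6 = 0 → [9, 2, 0, 8, 2, 9, 1]
i=3: buf[3] = (8+0)%6 = 2 → [9, 2, 0, 2, 2, 9, 1]
i=4: buf[4] = (2+2)%6 = 4 → [9, 2, 0, 2, 4, 9, 1]
i=5: buf[5] = (9+4)%6 = 1 → [9, 2, 0, 2, 4, 1, 1]
i=6: buf[6] = (1+1)%6 = 2 → [9, 2, 0, 2, 4, 1, 2]
sum = 20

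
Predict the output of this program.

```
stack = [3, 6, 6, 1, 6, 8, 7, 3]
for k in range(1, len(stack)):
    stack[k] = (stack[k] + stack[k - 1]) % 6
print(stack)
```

[3, 3, 3, 4, 4, 0, 1, 4]

k=1: stack[1] = (6+3)%6 = 3 → [3, 3, 6, 1, 6, 8, 7, 3]
k=2: stack[2] = (6+3)%6 = 3 → [3, 3, 3, 1, 6, 8, 7, 3]
k=3: stack[3] = (1+3)%6 = 4 → [3, 3, 3, 4, 6, 8, 7, 3]
k=4: stack[4] = (6+4)%6 = 4 → [3, 3, 3, 4, 4, 8, 7, 3]
k=5: stack[5] = (8+4)%6 = 0 → [3, 3, 3, 4, 4, 0, 7, 3]
k=6: stack[6] = (7+0)%6 = 1 → [3, 3, 3, 4, 4, 0, 1, 3]
k=7: stack[7] = (3+1)%6 = 4 → [3, 3, 3, 4, 4, 0, 1, 4]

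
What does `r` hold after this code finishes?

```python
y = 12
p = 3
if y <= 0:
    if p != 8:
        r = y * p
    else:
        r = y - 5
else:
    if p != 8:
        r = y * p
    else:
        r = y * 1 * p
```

36

y=12, p=3
y <= 0 is False; p != 8 is True
→ r = y * p = 36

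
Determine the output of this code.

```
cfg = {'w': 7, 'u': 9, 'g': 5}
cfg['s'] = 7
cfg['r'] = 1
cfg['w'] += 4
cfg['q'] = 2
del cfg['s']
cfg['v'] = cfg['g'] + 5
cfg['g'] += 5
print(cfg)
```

cfg['s'] = 7 → {'w': 7, 'u': 9, 'g': 5, 's': 7}
cfg['r'] = 1 → {'w': 7, 'u': 9, 'g': 5, 's': 7, 'r': 1}
cfg['w'] = 7+4 = 11 → {'w': 11, 'u': 9, 'g': 5, 's': 7, 'r': 1}
cfg['q'] = 2 → {'w': 11, 'u': 9, 'g': 5, 's': 7, 'r': 1, 'q': 2}
del 's' → {'w': 11, 'u': 9, 'g': 5, 'r': 1, 'q': 2}
cfg['v'] = cfg['g']+5 = 10 → {'w': 11, 'u': 9, 'g': 5, 'r': 1, 'q': 2, 'v': 10}
cfg['g'] = 5+5 = 10 → {'w': 11, 'u': 9, 'g': 10, 'r': 1, 'q': 2, 'v': 10}

{'w': 11, 'u': 9, 'g': 10, 'r': 1, 'q': 2, 'v': 10}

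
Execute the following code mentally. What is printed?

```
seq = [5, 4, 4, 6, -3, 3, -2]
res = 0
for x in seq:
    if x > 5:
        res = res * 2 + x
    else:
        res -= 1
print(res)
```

x=5: not >5, res = 0-1 = -1
x=4: not >5, res = (-1)-1 = -2
x=4: not >5, res = (-2)-1 = -3
x=6: >5, res = (-3)*2+6 = 0
x=-3: not >5, res = 0-1 = -1
x=3: not >5, res = (-1)-1 = -2
x=-2: not >5, res = (-2)-1 = -3

-3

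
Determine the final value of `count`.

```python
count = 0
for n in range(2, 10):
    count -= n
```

n=2: count = 0-2 = -2
n=3: count = (-2)-3 = -5
n=4: count = (-5)-4 = -9
n=5: count = (-9)-5 = -14
n=6: count = (-14)-6 = -20
n=7: count = (-20)-7 = -27
n=8: count = (-27)-8 = -35
n=9: count = (-35)-9 = -44

-44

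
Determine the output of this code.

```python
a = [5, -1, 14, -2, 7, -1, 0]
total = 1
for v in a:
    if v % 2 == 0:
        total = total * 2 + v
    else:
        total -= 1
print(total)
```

v=5: not even, total = 1-1 = 0
v=-1: not even, total = 0-1 = -1
v=14: even, total = (-1)*2+14 = 12
v=-2: even, total = 12*2+(-2) = 22
v=7: not even, total = 22-1 = 21
v=-1: not even, total = 21-1 = 20
v=0: even, total = 20*2+0 = 40

40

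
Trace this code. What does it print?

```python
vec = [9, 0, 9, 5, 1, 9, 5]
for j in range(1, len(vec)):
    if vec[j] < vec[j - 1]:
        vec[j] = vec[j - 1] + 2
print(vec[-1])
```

21

j=1: 0<9, vec[1] = 9+2 = 11 → [9, 11, 9, 5, 1, 9, 5]
j=2: 9<11, vec[2] = 11+2 = 13 → [9, 11, 13, 5, 1, 9, 5]
j=3: 5<13, vec[3] = 13+2 = 15 → [9, 11, 13, 15, 1, 9, 5]
j=4: 1<15, vec[4] = 15+2 = 17 → [9, 11, 13, 15, 17, 9, 5]
j=5: 9<17, vec[5] = 17+2 = 19 → [9, 11, 13, 15, 17, 19, 5]
j=6: 5<19, vec[6] = 19+2 = 21 → [9, 11, 13, 15, 17, 19, 21]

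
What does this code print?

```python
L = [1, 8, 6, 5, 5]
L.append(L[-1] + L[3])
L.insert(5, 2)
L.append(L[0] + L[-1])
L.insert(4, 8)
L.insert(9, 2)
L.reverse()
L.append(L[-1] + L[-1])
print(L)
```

[2, 11, 10, 2, 5, 8, 5, 6, 8, 1, 2]

append L[-1]+L[3] = 5+5 = 10 → [1, 8, 6, 5, 5, 10]
insert 2 at 5 → [1, 8, 6, 5, 5, 2, 10]
append L[0]+L[-1] = 1+10 = 11 → [1, 8, 6, 5, 5, 2, 10, 11]
insert 8 at 4 → [1, 8, 6, 5, 8, 5, 2, 10, 11]
insert 2 at 9 → [1, 8, 6, 5, 8, 5, 2, 10, 11, 2]
reverse → [2, 11, 10, 2, 5, 8, 5, 6, 8, 1]
append L[-1]+L[-1] = 1+1 = 2 → [2, 11, 10, 2, 5, 8, 5, 6, 8, 1, 2]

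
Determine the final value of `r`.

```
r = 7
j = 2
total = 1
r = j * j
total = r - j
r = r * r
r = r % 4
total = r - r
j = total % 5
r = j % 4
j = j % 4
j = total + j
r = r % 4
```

0

r = 2*2 = 4
total = 4-2 = 2
r = 4*4 = 16
r = 16%4 = 0
total = 0-0 = 0
j = 0%5 = 0
r = 0%4 = 0
j = 0%4 = 0
j = 0+0 = 0
r = 0%4 = 0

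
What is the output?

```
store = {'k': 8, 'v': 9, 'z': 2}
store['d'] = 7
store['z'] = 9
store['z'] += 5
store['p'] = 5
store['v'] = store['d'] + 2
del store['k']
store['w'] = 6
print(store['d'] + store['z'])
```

21

store['d'] = 7 → {'k': 8, 'v': 9, 'z': 2, 'd': 7}
store['z'] = 9 → {'k': 8, 'v': 9, 'z': 9, 'd': 7}
store['z'] = 9+5 = 14 → {'k': 8, 'v': 9, 'z': 14, 'd': 7}
store['p'] = 5 → {'k': 8, 'v': 9, 'z': 14, 'd': 7, 'p': 5}
store['v'] = store['d']+2 = 9 → {'k': 8, 'v': 9, 'z': 14, 'd': 7, 'p': 5}
del 'k' → {'v': 9, 'z': 14, 'd': 7, 'p': 5}
store['w'] = 6 → {'v': 9, 'z': 14, 'd': 7, 'p': 5, 'w': 6}
store['d']+store['z'] = 7+14 = 21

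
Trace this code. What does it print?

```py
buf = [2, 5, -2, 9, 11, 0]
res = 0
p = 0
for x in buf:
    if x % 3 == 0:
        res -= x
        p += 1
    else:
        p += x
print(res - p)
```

x=2: not %3==0; p=2
x=5: not %3==0; p=7
x=-2: not %3==0; p=5
x=9: %3==0, res = 0-9 = -9; p=6
x=11: not %3==0; p=17
x=0: %3==0, res = (-9)-0 = -9; p=18
res-p = (-9)-18 = -27

-27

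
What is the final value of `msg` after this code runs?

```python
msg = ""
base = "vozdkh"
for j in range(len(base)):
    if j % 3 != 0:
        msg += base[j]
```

j=0: skip
j=1: add 'o' → 'o'
j=2: add 'z' → 'oz'
j=3: skip
j=4: add 'k' → 'ozk'
j=5: add 'h' → 'ozkh'

'ozkh'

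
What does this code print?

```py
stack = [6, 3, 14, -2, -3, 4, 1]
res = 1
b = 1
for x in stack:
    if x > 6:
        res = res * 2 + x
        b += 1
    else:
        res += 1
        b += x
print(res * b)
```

264

x=6: not >6, res = 1+1 = 2; b=7
x=3: not >6, res = 2+1 = 3; b=10
x=14: >6, res = 3*2+14 = 20; b=11
x=-2: not >6, res = 20+1 = 21; b=9
x=-3: not >6, res = 21+1 = 22; b=6
x=4: not >6, res = 22+1 = 23; b=10
x=1: not >6, res = 23+1 = 24; b=11
res*b = 24*11 = 264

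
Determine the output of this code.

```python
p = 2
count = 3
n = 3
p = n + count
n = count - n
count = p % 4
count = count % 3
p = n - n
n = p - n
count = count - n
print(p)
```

0

p = 3+3 = 6
n = 3-3 = 0
count = 6%4 = 2
count = 2%3 = 2
p = 0-0 = 0
n = 0-0 = 0
count = 2-0 = 2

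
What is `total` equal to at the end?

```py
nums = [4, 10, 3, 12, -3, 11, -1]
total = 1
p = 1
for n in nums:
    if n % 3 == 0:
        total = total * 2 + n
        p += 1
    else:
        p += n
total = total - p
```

13

n=4: not %3==0; p=5
n=10: not %3==0; p=15
n=3: %3==0, total = 1*2+3 = 5; p=16
n=12: %3==0, total = 5*2+12 = 22; p=17
n=-3: %3==0, total = 22*2+(-3) = 41; p=18
n=11: not %3==0; p=29
n=-1: not %3==0; p=28
total-p = 41-28 = 13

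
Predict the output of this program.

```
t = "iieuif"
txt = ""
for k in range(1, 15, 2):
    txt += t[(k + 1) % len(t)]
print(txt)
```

eiieiie

k=1: add t[2]='e' → 'e'
k=3: add t[4]='i' → 'ei'
k=5: add t[0]='i' → 'eii'
k=7: add t[2]='e' → 'eiie'
k=9: add t[4]='i' → 'eiiei'
k=11: add t[0]='i' → 'eiieii'
k=13: add t[2]='e' → 'eiieiie'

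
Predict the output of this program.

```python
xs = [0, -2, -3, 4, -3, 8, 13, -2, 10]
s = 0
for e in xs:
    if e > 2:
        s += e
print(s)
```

35

e=0: not >2
e=-2: not >2
e=-3: not >2
e=4: >2, s = 0+4 = 4
e=-3: not >2
e=8: >2, s = 4+8 = 12
e=13: >2, s = 12+13 = 25
e=-2: not >2
e=10: >2, s = 25+10 = 35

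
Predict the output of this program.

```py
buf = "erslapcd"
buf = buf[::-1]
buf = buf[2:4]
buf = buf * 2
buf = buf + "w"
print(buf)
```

papaw

reverse → 'dcpalsre'
slice [2:4] → 'pa'
repeat ×2 → 'papa'
+ 'w' → 'papaw'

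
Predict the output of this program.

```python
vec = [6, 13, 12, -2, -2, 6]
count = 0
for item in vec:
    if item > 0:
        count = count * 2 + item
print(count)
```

item=6: >0, count = 0*2+6 = 6
item=13: >0, count = 6*2+13 = 25
item=12: >0, count = 25*2+12 = 62
item=-2: not >0
item=-2: not >0
item=6: >0, count = 62*2+6 = 130

130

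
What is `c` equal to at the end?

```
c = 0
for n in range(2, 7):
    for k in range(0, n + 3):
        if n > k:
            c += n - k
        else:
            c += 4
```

115

n=2,k=0: 2>0, c = 0+2 = 2
n=2,k=1: 2>1, c = 2+1 = 3
n=2,k=2: not 2>2, c = 3+4 = 7
n=2,k=3: not 2>3, c = 7+4 = 11
n=2,k=4: not 2>4, c = 11+4 = 15
n=3,k=0: 3>0, c = 15+3 = 18
n=3,k=1: 3>1, c = 18+2 = 20
n=3,k=2: 3>2, c = 20+1 = 21
n=3,k=3: not 3>3, c = 21+4 = 25
n=3,k=4: not 3>4, c = 25+4 = 29
n=3,k=5: not 3>5, c = 29+4 = 33
n=4,k=0: 4>0, c = 33+4 = 37
n=4,k=1: 4>1, c = 37+3 = 40
n=4,k=2: 4>2, c = 40+2 = 42
n=4,k=3: 4>3, c = 42+1 = 43
n=4,k=4: not 4>4, c = 43+4 = 47
n=4,k=5: not 4>5, c = 47+4 = 51
n=4,k=6: not 4>6, c = 51+4 = 55
n=5,k=0: 5>0, c = 55+5 = 60
n=5,k=1: 5>1, c = 60+4 = 64
n=5,k=2: 5>2, c = 64+3 = 67
n=5,k=3: 5>3, c = 67+2 = 69
n=5,k=4: 5>4, c = 69+1 = 70
n=5,k=5: not 5>5, c = 70+4 = 74
n=5,k=6: not 5>6, c = 74+4 = 78
n=5,k=7: not 5>7, c = 78+4 = 82
n=6,k=0: 6>0, c = 82+6 = 88
n=6,k=1: 6>1, c = 88+5 = 93
n=6,k=2: 6>2, c = 93+4 = 97
n=6,k=3: 6>3, c = 97+3 = 100
n=6,k=4: 6>4, c = 100+2 = 102
n=6,k=5: 6>5, c = 102+1 = 103
n=6,k=6: not 6>6, c = 103+4 = 107
n=6,k=7: not 6>7, c = 107+4 = 111
n=6,k=8: not 6>8, c = 111+4 = 115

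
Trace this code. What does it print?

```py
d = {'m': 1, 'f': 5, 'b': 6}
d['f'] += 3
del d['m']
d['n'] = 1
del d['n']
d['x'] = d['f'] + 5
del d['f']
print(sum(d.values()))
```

19

d['f'] = 5+3 = 8 → {'m': 1, 'f': 8, 'b': 6}
del 'm' → {'f': 8, 'b': 6}
d['n'] = 1 → {'f': 8, 'b': 6, 'n': 1}
del 'n' → {'f': 8, 'b': 6}
d['x'] = d['f']+5 = 13 → {'f': 8, 'b': 6, 'x': 13}
del 'f' → {'b': 6, 'x': 13}
sum of values = 19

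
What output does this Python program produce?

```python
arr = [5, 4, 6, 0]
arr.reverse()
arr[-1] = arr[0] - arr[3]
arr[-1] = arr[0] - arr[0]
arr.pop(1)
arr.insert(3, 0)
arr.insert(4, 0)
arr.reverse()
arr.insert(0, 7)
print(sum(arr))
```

reverse → [0, 6, 4, 5]
arr[-1] = arr[0]-arr[3] = 0-5 = -5 → [0, 6, 4, -5]
arr[-1] = arr[0]-arr[0] = 0-0 = 0 → [0, 6, 4, 0]
pop(1) removes 6 → [0, 4, 0]
insert 0 at 3 → [0, 4, 0, 0]
insert 0 at 4 → [0, 4, 0, 0, 0]
reverse → [0, 0, 0, 4, 0]
insert 7 at 0 → [7, 0, 0, 0, 4, 0]
sum = 11

11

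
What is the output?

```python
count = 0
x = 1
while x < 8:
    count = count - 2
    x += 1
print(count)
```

x=1: count = 0-2 = -2
x=2: count = (-2)-2 = -4
x=3: count = (-4)-2 = -6
x=4: count = (-6)-2 = -8
x=5: count = (-8)-2 = -10
x=6: count = (-10)-2 = -12
x=7: count = (-12)-2 = -14

-14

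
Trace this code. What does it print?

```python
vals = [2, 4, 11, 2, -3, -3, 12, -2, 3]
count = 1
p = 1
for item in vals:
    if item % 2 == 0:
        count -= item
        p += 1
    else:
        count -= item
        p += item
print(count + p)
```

-11

item=2: even, count = 1-2 = -1; p=2
item=4: even, count = (-1)-4 = -5; p=3
item=11: not even, count = (-5)-11 = -16; p=14
item=2: even, count = (-16)-2 = -18; p=15
item=-3: not even, count = (-18)-(-3) = -15; p=12
item=-3: not even, count = (-15)-(-3) = -12; p=9
item=12: even, count = (-12)-12 = -24; p=10
item=-2: even, count = (-24)-(-2) = -22; p=11
item=3: not even, count = (-22)-3 = -25; p=14
count+p = (-25)+14 = -11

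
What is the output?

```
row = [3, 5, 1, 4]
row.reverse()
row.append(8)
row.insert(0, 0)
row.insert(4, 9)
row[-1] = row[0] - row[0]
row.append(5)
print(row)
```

[0, 4, 1, 5, 9, 3, 0, 5]

reverse → [4, 1, 5, 3]
append 8 → [4, 1, 5, 3, 8]
insert 0 at 0 → [0, 4, 1, 5, 3, 8]
insert 9 at 4 → [0, 4, 1, 5, 9, 3, 8]
row[-1] = row[0]-row[0] = 0-0 = 0 → [0, 4, 1, 5, 9, 3, 0]
append 5 → [0, 4, 1, 5, 9, 3, 0, 5]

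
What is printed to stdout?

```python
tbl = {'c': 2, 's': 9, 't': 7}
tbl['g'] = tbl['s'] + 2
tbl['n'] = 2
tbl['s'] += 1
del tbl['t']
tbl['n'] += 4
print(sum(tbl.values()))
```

29

tbl['g'] = tbl['s']+2 = 11 → {'c': 2, 's': 9, 't': 7, 'g': 11}
tbl['n'] = 2 → {'c': 2, 's': 9, 't': 7, 'g': 11, 'n': 2}
tbl['s'] = 9+1 = 10 → {'c': 2, 's': 10, 't': 7, 'g': 11, 'n': 2}
del 't' → {'c': 2, 's': 10, 'g': 11, 'n': 2}
tbl['n'] = 2+4 = 6 → {'c': 2, 's': 10, 'g': 11, 'n': 6}
sum of values = 29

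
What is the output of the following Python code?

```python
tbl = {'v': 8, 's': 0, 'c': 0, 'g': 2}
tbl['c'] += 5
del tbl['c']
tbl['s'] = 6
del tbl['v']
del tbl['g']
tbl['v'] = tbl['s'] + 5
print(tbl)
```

{'s': 6, 'v': 11}

tbl['c'] = 0+5 = 5 → {'v': 8, 's': 0, 'c': 5, 'g': 2}
del 'c' → {'v': 8, 's': 0, 'g': 2}
tbl['s'] = 6 → {'v': 8, 's': 6, 'g': 2}
del 'v' → {'s': 6, 'g': 2}
del 'g' → {'s': 6}
tbl['v'] = tbl['s']+5 = 11 → {'s': 6, 'v': 11}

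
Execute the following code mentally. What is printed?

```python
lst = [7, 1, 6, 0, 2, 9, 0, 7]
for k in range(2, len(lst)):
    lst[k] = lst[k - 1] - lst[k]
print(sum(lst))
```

-64

k=2: lst[2] = 1-6 = -5 → [7, 1, -5, 0, 2, 9, 0, 7]
k=3: lst[3] = (-5)-0 = -5 → [7, 1, -5, -5, 2, 9, 0, 7]
k=4: lst[4] = (-5)-2 = -7 → [7, 1, -5, -5, -7, 9, 0, 7]
k=5: lst[5] = (-7)-9 = -16 → [7, 1, -5, -5, -7, -16, 0, 7]
k=6: lst[6] = (-16)-0 = -16 → [7, 1, -5, -5, -7, -16, -16, 7]
k=7: lst[7] = (-16)-7 = -23 → [7, 1, -5, -5, -7, -16, -16, -23]
sum = -64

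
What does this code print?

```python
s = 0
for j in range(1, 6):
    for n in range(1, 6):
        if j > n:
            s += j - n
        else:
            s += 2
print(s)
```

j=1,n=1: not 1>1, s = 0+2 = 2
j=1,n=2: not 1>2, s = 2+2 = 4
j=1,n=3: not 1>3, s = 4+2 = 6
j=1,n=4: not 1>4, s = 6+2 = 8
j=1,n=5: not 1>5, s = 8+2 = 10
j=2,n=1: 2>1, s = 10+1 = 11
j=2,n=2: not 2>2, s = 11+2 = 13
j=2,n=3: not 2>3, s = 13+2 = 15
j=2,n=4: not 2>4, s = 15+2 = 17
j=2,n=5: not 2>5, s = 17+2 = 19
j=3,n=1: 3>1, s = 19+2 = 21
j=3,n=2: 3>2, s = 21+1 = 22
j=3,n=3: not 3>3, s = 22+2 = 24
j=3,n=4: not 3>4, s = 24+2 = 26
j=3,n=5: not 3>5, s = 26+2 = 28
j=4,n=1: 4>1, s = 28+3 = 31
j=4,n=2: 4>2, s = 31+2 = 33
j=4,n=3: 4>3, s = 33+1 = 34
j=4,n=4: not 4>4, s = 34+2 = 36
j=4,n=5: not 4>5, s = 36+2 = 38
j=5,n=1: 5>1, s = 38+4 = 42
j=5,n=2: 5>2, s = 42+3 = 45
j=5,n=3: 5>3, s = 45+2 = 47
j=5,n=4: 5>4, s = 47+1 = 48
j=5,n=5: not 5>5, s = 48+2 = 50

50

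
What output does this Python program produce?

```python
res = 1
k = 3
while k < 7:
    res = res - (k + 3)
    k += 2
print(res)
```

k=3: res = 1-6 = -5
k=5: res = (-5)-8 = -13

-13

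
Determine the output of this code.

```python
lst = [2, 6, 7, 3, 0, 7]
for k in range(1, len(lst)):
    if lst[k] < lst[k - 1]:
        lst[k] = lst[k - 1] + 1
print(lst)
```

[2, 6, 7, 8, 9, 10]

k=1: 6>=2, unchanged → [2, 6, 7, 3, 0, 7]
k=2: 7>=6, unchanged → [2, 6, 7, 3, 0, 7]
k=3: 3<7, lst[3] = 7+1 = 8 → [2, 6, 7, 8, 0, 7]
k=4: 0<8, lst[4] = 8+1 = 9 → [2, 6, 7, 8, 9, 7]
k=5: 7<9, lst[5] = 9+1 = 10 → [2, 6, 7, 8, 9, 10]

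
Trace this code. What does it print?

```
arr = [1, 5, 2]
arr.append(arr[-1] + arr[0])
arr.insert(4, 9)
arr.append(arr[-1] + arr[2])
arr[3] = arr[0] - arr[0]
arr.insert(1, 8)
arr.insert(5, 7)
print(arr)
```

append arr[-1]+arr[0] = 2+1 = 3 → [1, 5, 2, 3]
insert 9 at 4 → [1, 5, 2, 3, 9]
append arr[-1]+arr[2] = 9+2 = 11 → [1, 5, 2, 3, 9, 11]
arr[3] = arr[0]-arr[0] = 1-1 = 0 → [1, 5, 2, 0, 9, 11]
insert 8 at 1 → [1, 8, 5, 2, 0, 9, 11]
insert 7 at 5 → [1, 8, 5, 2, 0, 7, 9, 11]

[1, 8, 5, 2, 0, 7, 9, 11]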